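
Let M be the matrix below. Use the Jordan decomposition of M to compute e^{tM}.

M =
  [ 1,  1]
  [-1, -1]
e^{tM} =
  [t + 1, t]
  [-t, 1 - t]

Strategy: write M = P · J · P⁻¹ where J is a Jordan canonical form, so e^{tM} = P · e^{tJ} · P⁻¹, and e^{tJ} can be computed block-by-block.

M has Jordan form
J =
  [0, 1]
  [0, 0]
(up to reordering of blocks).

Per-block formulas:
  For a 2×2 Jordan block J_2(0): exp(t · J_2(0)) = e^(0t)·(I + t·N), where N is the 2×2 nilpotent shift.

After assembling e^{tJ} and conjugating by P, we get:

e^{tM} =
  [t + 1, t]
  [-t, 1 - t]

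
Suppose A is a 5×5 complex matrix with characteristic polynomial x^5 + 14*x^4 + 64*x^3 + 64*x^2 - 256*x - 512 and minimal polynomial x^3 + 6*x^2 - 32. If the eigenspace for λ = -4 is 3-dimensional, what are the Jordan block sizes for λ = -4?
Block sizes for λ = -4: [2, 1, 1]

Step 1 — from the characteristic polynomial, algebraic multiplicity of λ = -4 is 4. From dim ker(A − (-4)·I) = 3, there are exactly 3 Jordan blocks for λ = -4.
Step 2 — from the minimal polynomial, the factor (x + 4)^2 tells us the largest block for λ = -4 has size 2.
Step 3 — with total size 4, 3 blocks, and largest block 2, the block sizes (in nonincreasing order) are [2, 1, 1].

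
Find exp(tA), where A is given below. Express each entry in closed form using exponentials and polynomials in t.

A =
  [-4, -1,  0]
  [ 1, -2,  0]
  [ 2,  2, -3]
e^{tA} =
  [-t*exp(-3*t) + exp(-3*t), -t*exp(-3*t), 0]
  [t*exp(-3*t), t*exp(-3*t) + exp(-3*t), 0]
  [2*t*exp(-3*t), 2*t*exp(-3*t), exp(-3*t)]

Strategy: write A = P · J · P⁻¹ where J is a Jordan canonical form, so e^{tA} = P · e^{tJ} · P⁻¹, and e^{tJ} can be computed block-by-block.

A has Jordan form
J =
  [-3,  1,  0]
  [ 0, -3,  0]
  [ 0,  0, -3]
(up to reordering of blocks).

Per-block formulas:
  For a 2×2 Jordan block J_2(-3): exp(t · J_2(-3)) = e^(-3t)·(I + t·N), where N is the 2×2 nilpotent shift.
  For a 1×1 block at λ = -3: exp(t · [-3]) = [e^(-3t)].

After assembling e^{tJ} and conjugating by P, we get:

e^{tA} =
  [-t*exp(-3*t) + exp(-3*t), -t*exp(-3*t), 0]
  [t*exp(-3*t), t*exp(-3*t) + exp(-3*t), 0]
  [2*t*exp(-3*t), 2*t*exp(-3*t), exp(-3*t)]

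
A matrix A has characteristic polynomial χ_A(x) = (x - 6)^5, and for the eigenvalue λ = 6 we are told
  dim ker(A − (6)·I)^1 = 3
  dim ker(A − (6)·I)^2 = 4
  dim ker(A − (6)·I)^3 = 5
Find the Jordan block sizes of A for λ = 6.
Block sizes for λ = 6: [3, 1, 1]

From the dimensions of kernels of powers, the number of Jordan blocks of size at least j is d_j − d_{j−1} where d_j = dim ker(N^j) (with d_0 = 0). Computing the differences gives [3, 1, 1].
The number of blocks of size exactly k is (#blocks of size ≥ k) − (#blocks of size ≥ k + 1), so the partition is: 2 block(s) of size 1, 1 block(s) of size 3.
In nonincreasing order the block sizes are [3, 1, 1].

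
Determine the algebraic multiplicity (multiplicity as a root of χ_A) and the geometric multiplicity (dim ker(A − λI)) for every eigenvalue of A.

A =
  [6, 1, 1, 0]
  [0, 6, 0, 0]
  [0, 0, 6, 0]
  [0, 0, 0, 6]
λ = 6: alg = 4, geom = 3

Step 1 — factor the characteristic polynomial to read off the algebraic multiplicities:
  χ_A(x) = (x - 6)^4

Step 2 — compute geometric multiplicities via the rank-nullity identity g(λ) = n − rank(A − λI):
  rank(A − (6)·I) = 1, so dim ker(A − (6)·I) = n − 1 = 3

Summary:
  λ = 6: algebraic multiplicity = 4, geometric multiplicity = 3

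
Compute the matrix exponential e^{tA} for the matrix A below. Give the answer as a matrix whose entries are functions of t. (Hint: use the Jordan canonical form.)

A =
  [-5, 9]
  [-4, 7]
e^{tA} =
  [-6*t*exp(t) + exp(t), 9*t*exp(t)]
  [-4*t*exp(t), 6*t*exp(t) + exp(t)]

Strategy: write A = P · J · P⁻¹ where J is a Jordan canonical form, so e^{tA} = P · e^{tJ} · P⁻¹, and e^{tJ} can be computed block-by-block.

A has Jordan form
J =
  [1, 1]
  [0, 1]
(up to reordering of blocks).

Per-block formulas:
  For a 2×2 Jordan block J_2(1): exp(t · J_2(1)) = e^(1t)·(I + t·N), where N is the 2×2 nilpotent shift.

After assembling e^{tJ} and conjugating by P, we get:

e^{tA} =
  [-6*t*exp(t) + exp(t), 9*t*exp(t)]
  [-4*t*exp(t), 6*t*exp(t) + exp(t)]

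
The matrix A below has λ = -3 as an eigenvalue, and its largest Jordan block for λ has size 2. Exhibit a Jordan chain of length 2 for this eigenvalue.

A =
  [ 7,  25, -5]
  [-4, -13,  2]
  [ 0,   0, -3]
A Jordan chain for λ = -3 of length 2:
v_1 = (10, -4, 0)ᵀ
v_2 = (1, 0, 0)ᵀ

Let N = A − (-3)·I. We want v_2 with N^2 v_2 = 0 but N^1 v_2 ≠ 0; then v_{j-1} := N · v_j for j = 2, …, 2.

Pick v_2 = (1, 0, 0)ᵀ.
Then v_1 = N · v_2 = (10, -4, 0)ᵀ.

Sanity check: (A − (-3)·I) v_1 = (0, 0, 0)ᵀ = 0. ✓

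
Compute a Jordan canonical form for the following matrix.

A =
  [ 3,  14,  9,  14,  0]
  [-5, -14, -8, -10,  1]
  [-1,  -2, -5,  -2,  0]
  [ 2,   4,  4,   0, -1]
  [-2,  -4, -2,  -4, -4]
J_3(-4) ⊕ J_2(-4)

The characteristic polynomial is
  det(x·I − A) = x^5 + 20*x^4 + 160*x^3 + 640*x^2 + 1280*x + 1024 = (x + 4)^5

Eigenvalues and multiplicities (the geometric multiplicity of λ is n − rank(A − λI), which equals the number of Jordan blocks for λ):
  λ = -4: algebraic multiplicity = 5, geometric multiplicity = 2

Determining the block sizes for each eigenvalue:
  λ = -4: with am = 5 and gm = 2, the partition is not yet determined (e.g. several partitions of 5 into 2 parts exist). Let N = A − (-4)·I. Computing rank(N^1) = 3, rank(N^2) = 1, rank(N^3) = 0; the number of blocks of size ≥ j is rank(N^{j−1}) − rank(N^j), giving [2, 2, 1]. So we have 1 block(s) of size 3, 1 block(s) of size 2 → block sizes [3, 2]

Assembling the blocks gives a Jordan form
J =
  [-4,  1,  0,  0,  0]
  [ 0, -4,  1,  0,  0]
  [ 0,  0, -4,  0,  0]
  [ 0,  0,  0, -4,  1]
  [ 0,  0,  0,  0, -4]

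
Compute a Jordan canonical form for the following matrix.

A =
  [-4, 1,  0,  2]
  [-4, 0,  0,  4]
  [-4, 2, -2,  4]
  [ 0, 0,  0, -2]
J_2(-2) ⊕ J_1(-2) ⊕ J_1(-2)

The characteristic polynomial is
  det(x·I − A) = x^4 + 8*x^3 + 24*x^2 + 32*x + 16 = (x + 2)^4

Eigenvalues and multiplicities (the geometric multiplicity of λ is n − rank(A − λI), which equals the number of Jordan blocks for λ):
  λ = -2: algebraic multiplicity = 4, geometric multiplicity = 3

Determining the block sizes for each eigenvalue:
  λ = -2: 3 blocks summing to 4 forces exactly one block of size 2 and the rest size 1 → block sizes [2, 1, 1]

Assembling the blocks gives a Jordan form
J =
  [-2,  1,  0,  0]
  [ 0, -2,  0,  0]
  [ 0,  0, -2,  0]
  [ 0,  0,  0, -2]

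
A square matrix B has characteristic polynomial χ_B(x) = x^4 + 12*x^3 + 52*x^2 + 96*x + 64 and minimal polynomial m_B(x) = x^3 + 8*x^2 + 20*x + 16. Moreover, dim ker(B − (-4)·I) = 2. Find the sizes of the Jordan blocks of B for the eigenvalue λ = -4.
Block sizes for λ = -4: [1, 1]

Step 1 — from the characteristic polynomial, algebraic multiplicity of λ = -4 is 2. From dim ker(B − (-4)·I) = 2, there are exactly 2 Jordan blocks for λ = -4.
Step 2 — from the minimal polynomial, the factor (x + 4) tells us the largest block for λ = -4 has size 1.
Step 3 — with total size 2, 2 blocks, and largest block 1, the block sizes (in nonincreasing order) are [1, 1].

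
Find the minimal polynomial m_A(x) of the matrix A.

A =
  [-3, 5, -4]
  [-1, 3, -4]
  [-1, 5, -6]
x^2 + 4*x + 4

The characteristic polynomial is χ_A(x) = (x + 2)^3, so the eigenvalues are known. The minimal polynomial is
  m_A(x) = Π_λ (x − λ)^{k_λ}
where k_λ is the size of the *largest* Jordan block for λ (equivalently, the smallest k with (A − λI)^k v = 0 for every generalised eigenvector v of λ).

  λ = -2: largest Jordan block has size 2, contributing (x + 2)^2

So m_A(x) = (x + 2)^2 = x^2 + 4*x + 4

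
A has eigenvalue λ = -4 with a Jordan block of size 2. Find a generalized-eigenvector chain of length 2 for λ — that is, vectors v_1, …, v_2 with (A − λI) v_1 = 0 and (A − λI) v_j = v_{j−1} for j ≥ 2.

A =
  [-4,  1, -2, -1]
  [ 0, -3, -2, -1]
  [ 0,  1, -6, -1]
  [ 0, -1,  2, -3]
A Jordan chain for λ = -4 of length 2:
v_1 = (1, 1, 1, -1)ᵀ
v_2 = (0, 1, 0, 0)ᵀ

Let N = A − (-4)·I. We want v_2 with N^2 v_2 = 0 but N^1 v_2 ≠ 0; then v_{j-1} := N · v_j for j = 2, …, 2.

Pick v_2 = (0, 1, 0, 0)ᵀ.
Then v_1 = N · v_2 = (1, 1, 1, -1)ᵀ.

Sanity check: (A − (-4)·I) v_1 = (0, 0, 0, 0)ᵀ = 0. ✓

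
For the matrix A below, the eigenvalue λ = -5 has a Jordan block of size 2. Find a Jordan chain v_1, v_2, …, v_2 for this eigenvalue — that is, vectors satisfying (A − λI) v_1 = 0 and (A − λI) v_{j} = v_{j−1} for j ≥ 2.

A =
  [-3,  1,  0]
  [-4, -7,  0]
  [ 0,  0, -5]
A Jordan chain for λ = -5 of length 2:
v_1 = (2, -4, 0)ᵀ
v_2 = (1, 0, 0)ᵀ

Let N = A − (-5)·I. We want v_2 with N^2 v_2 = 0 but N^1 v_2 ≠ 0; then v_{j-1} := N · v_j for j = 2, …, 2.

Pick v_2 = (1, 0, 0)ᵀ.
Then v_1 = N · v_2 = (2, -4, 0)ᵀ.

Sanity check: (A − (-5)·I) v_1 = (0, 0, 0)ᵀ = 0. ✓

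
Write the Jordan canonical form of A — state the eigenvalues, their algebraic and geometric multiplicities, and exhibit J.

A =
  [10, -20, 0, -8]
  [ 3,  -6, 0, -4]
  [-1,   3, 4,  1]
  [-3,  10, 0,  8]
J_2(4) ⊕ J_2(4)

The characteristic polynomial is
  det(x·I − A) = x^4 - 16*x^3 + 96*x^2 - 256*x + 256 = (x - 4)^4

Eigenvalues and multiplicities (the geometric multiplicity of λ is n − rank(A − λI), which equals the number of Jordan blocks for λ):
  λ = 4: algebraic multiplicity = 4, geometric multiplicity = 2

Determining the block sizes for each eigenvalue:
  λ = 4: with am = 4 and gm = 2, the partition is not yet determined (e.g. several partitions of 4 into 2 parts exist). Let N = A − (4)·I. Computing rank(N^1) = 2, rank(N^2) = 0; the number of blocks of size ≥ j is rank(N^{j−1}) − rank(N^j), giving [2, 2]. So we have 2 block(s) of size 2 → block sizes [2, 2]

Assembling the blocks gives a Jordan form
J =
  [4, 1, 0, 0]
  [0, 4, 0, 0]
  [0, 0, 4, 1]
  [0, 0, 0, 4]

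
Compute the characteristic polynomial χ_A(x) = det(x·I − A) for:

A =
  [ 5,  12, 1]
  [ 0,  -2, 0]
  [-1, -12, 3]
x^3 - 6*x^2 + 32

Expanding det(x·I − A) (e.g. by cofactor expansion or by noting that A is similar to its Jordan form J, which has the same characteristic polynomial as A) gives
  χ_A(x) = x^3 - 6*x^2 + 32
which factors as (x - 4)^2*(x + 2). The eigenvalues (with algebraic multiplicities) are λ = -2 with multiplicity 1, λ = 4 with multiplicity 2.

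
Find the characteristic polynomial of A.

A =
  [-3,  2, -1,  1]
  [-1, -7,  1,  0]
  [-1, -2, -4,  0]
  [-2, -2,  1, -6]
x^4 + 20*x^3 + 150*x^2 + 500*x + 625

Expanding det(x·I − A) (e.g. by cofactor expansion or by noting that A is similar to its Jordan form J, which has the same characteristic polynomial as A) gives
  χ_A(x) = x^4 + 20*x^3 + 150*x^2 + 500*x + 625
which factors as (x + 5)^4. The eigenvalues (with algebraic multiplicities) are λ = -5 with multiplicity 4.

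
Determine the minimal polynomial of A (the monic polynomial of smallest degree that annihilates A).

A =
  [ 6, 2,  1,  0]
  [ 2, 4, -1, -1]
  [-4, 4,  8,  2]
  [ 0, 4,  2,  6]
x^2 - 12*x + 36

The characteristic polynomial is χ_A(x) = (x - 6)^4, so the eigenvalues are known. The minimal polynomial is
  m_A(x) = Π_λ (x − λ)^{k_λ}
where k_λ is the size of the *largest* Jordan block for λ (equivalently, the smallest k with (A − λI)^k v = 0 for every generalised eigenvector v of λ).

  λ = 6: largest Jordan block has size 2, contributing (x − 6)^2

So m_A(x) = (x - 6)^2 = x^2 - 12*x + 36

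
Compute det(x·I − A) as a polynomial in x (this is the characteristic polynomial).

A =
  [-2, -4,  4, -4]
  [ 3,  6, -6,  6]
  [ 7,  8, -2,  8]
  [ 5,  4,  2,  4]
x^4 - 6*x^3

Expanding det(x·I − A) (e.g. by cofactor expansion or by noting that A is similar to its Jordan form J, which has the same characteristic polynomial as A) gives
  χ_A(x) = x^4 - 6*x^3
which factors as x^3*(x - 6). The eigenvalues (with algebraic multiplicities) are λ = 0 with multiplicity 3, λ = 6 with multiplicity 1.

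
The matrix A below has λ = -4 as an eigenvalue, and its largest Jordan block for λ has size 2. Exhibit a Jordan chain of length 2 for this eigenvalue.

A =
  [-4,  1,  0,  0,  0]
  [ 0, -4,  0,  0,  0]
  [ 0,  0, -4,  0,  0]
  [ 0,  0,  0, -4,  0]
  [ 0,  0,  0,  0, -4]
A Jordan chain for λ = -4 of length 2:
v_1 = (1, 0, 0, 0, 0)ᵀ
v_2 = (0, 1, 0, 0, 0)ᵀ

Let N = A − (-4)·I. We want v_2 with N^2 v_2 = 0 but N^1 v_2 ≠ 0; then v_{j-1} := N · v_j for j = 2, …, 2.

Pick v_2 = (0, 1, 0, 0, 0)ᵀ.
Then v_1 = N · v_2 = (1, 0, 0, 0, 0)ᵀ.

Sanity check: (A − (-4)·I) v_1 = (0, 0, 0, 0, 0)ᵀ = 0. ✓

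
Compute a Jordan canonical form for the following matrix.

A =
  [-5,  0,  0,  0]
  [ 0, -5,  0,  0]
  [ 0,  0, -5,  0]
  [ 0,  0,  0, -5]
J_1(-5) ⊕ J_1(-5) ⊕ J_1(-5) ⊕ J_1(-5)

The characteristic polynomial is
  det(x·I − A) = x^4 + 20*x^3 + 150*x^2 + 500*x + 625 = (x + 5)^4

Eigenvalues and multiplicities (the geometric multiplicity of λ is n − rank(A − λI), which equals the number of Jordan blocks for λ):
  λ = -5: algebraic multiplicity = 4, geometric multiplicity = 4

Determining the block sizes for each eigenvalue:
  λ = -5: gm = am = 4, so every block has size 1 → block sizes [1, 1, 1, 1]

Assembling the blocks gives a Jordan form
J =
  [-5,  0,  0,  0]
  [ 0, -5,  0,  0]
  [ 0,  0, -5,  0]
  [ 0,  0,  0, -5]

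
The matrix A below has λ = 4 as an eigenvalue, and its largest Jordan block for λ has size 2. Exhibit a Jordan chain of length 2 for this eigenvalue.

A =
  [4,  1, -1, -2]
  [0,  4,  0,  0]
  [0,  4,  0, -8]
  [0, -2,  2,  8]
A Jordan chain for λ = 4 of length 2:
v_1 = (1, 0, 4, -2)ᵀ
v_2 = (0, 1, 0, 0)ᵀ

Let N = A − (4)·I. We want v_2 with N^2 v_2 = 0 but N^1 v_2 ≠ 0; then v_{j-1} := N · v_j for j = 2, …, 2.

Pick v_2 = (0, 1, 0, 0)ᵀ.
Then v_1 = N · v_2 = (1, 0, 4, -2)ᵀ.

Sanity check: (A − (4)·I) v_1 = (0, 0, 0, 0)ᵀ = 0. ✓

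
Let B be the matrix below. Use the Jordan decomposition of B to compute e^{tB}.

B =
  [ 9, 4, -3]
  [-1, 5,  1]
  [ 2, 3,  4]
e^{tB} =
  [-t^2*exp(6*t)/2 + 3*t*exp(6*t) + exp(6*t), -t^2*exp(6*t)/2 + 4*t*exp(6*t), t^2*exp(6*t)/2 - 3*t*exp(6*t)]
  [-t*exp(6*t), -t*exp(6*t) + exp(6*t), t*exp(6*t)]
  [-t^2*exp(6*t)/2 + 2*t*exp(6*t), -t^2*exp(6*t)/2 + 3*t*exp(6*t), t^2*exp(6*t)/2 - 2*t*exp(6*t) + exp(6*t)]

Strategy: write B = P · J · P⁻¹ where J is a Jordan canonical form, so e^{tB} = P · e^{tJ} · P⁻¹, and e^{tJ} can be computed block-by-block.

B has Jordan form
J =
  [6, 1, 0]
  [0, 6, 1]
  [0, 0, 6]
(up to reordering of blocks).

Per-block formulas:
  For a 3×3 Jordan block J_3(6): exp(t · J_3(6)) = e^(6t)·(I + t·N + (t^2/2)·N^2), where N is the 3×3 nilpotent shift.

After assembling e^{tJ} and conjugating by P, we get:

e^{tB} =
  [-t^2*exp(6*t)/2 + 3*t*exp(6*t) + exp(6*t), -t^2*exp(6*t)/2 + 4*t*exp(6*t), t^2*exp(6*t)/2 - 3*t*exp(6*t)]
  [-t*exp(6*t), -t*exp(6*t) + exp(6*t), t*exp(6*t)]
  [-t^2*exp(6*t)/2 + 2*t*exp(6*t), -t^2*exp(6*t)/2 + 3*t*exp(6*t), t^2*exp(6*t)/2 - 2*t*exp(6*t) + exp(6*t)]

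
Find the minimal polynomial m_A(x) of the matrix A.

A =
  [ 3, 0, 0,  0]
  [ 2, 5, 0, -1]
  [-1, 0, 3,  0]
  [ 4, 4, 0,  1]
x^2 - 6*x + 9

The characteristic polynomial is χ_A(x) = (x - 3)^4, so the eigenvalues are known. The minimal polynomial is
  m_A(x) = Π_λ (x − λ)^{k_λ}
where k_λ is the size of the *largest* Jordan block for λ (equivalently, the smallest k with (A − λI)^k v = 0 for every generalised eigenvector v of λ).

  λ = 3: largest Jordan block has size 2, contributing (x − 3)^2

So m_A(x) = (x - 3)^2 = x^2 - 6*x + 9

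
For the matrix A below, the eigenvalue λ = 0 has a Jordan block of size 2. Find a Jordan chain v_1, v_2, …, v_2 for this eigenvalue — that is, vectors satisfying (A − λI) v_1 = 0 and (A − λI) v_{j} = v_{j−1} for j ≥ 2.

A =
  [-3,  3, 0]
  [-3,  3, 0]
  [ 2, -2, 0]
A Jordan chain for λ = 0 of length 2:
v_1 = (-3, -3, 2)ᵀ
v_2 = (1, 0, 0)ᵀ

Let N = A − (0)·I. We want v_2 with N^2 v_2 = 0 but N^1 v_2 ≠ 0; then v_{j-1} := N · v_j for j = 2, …, 2.

Pick v_2 = (1, 0, 0)ᵀ.
Then v_1 = N · v_2 = (-3, -3, 2)ᵀ.

Sanity check: (A − (0)·I) v_1 = (0, 0, 0)ᵀ = 0. ✓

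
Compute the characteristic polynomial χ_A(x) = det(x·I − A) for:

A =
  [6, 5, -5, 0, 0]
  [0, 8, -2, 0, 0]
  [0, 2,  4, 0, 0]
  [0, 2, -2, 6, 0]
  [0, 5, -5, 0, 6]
x^5 - 30*x^4 + 360*x^3 - 2160*x^2 + 6480*x - 7776

Expanding det(x·I − A) (e.g. by cofactor expansion or by noting that A is similar to its Jordan form J, which has the same characteristic polynomial as A) gives
  χ_A(x) = x^5 - 30*x^4 + 360*x^3 - 2160*x^2 + 6480*x - 7776
which factors as (x - 6)^5. The eigenvalues (with algebraic multiplicities) are λ = 6 with multiplicity 5.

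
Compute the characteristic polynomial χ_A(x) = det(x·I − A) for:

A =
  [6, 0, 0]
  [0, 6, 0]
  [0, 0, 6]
x^3 - 18*x^2 + 108*x - 216

Expanding det(x·I − A) (e.g. by cofactor expansion or by noting that A is similar to its Jordan form J, which has the same characteristic polynomial as A) gives
  χ_A(x) = x^3 - 18*x^2 + 108*x - 216
which factors as (x - 6)^3. The eigenvalues (with algebraic multiplicities) are λ = 6 with multiplicity 3.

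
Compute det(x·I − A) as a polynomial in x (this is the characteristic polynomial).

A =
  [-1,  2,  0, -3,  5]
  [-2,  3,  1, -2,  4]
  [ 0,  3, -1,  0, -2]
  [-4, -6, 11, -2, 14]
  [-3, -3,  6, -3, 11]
x^5 - 10*x^4 + 40*x^3 - 80*x^2 + 80*x - 32

Expanding det(x·I − A) (e.g. by cofactor expansion or by noting that A is similar to its Jordan form J, which has the same characteristic polynomial as A) gives
  χ_A(x) = x^5 - 10*x^4 + 40*x^3 - 80*x^2 + 80*x - 32
which factors as (x - 2)^5. The eigenvalues (with algebraic multiplicities) are λ = 2 with multiplicity 5.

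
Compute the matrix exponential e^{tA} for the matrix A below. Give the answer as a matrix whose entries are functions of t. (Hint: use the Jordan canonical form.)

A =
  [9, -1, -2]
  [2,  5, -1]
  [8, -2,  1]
e^{tA} =
  [-t^2*exp(5*t) + 4*t*exp(5*t) + exp(5*t), -t*exp(5*t), t^2*exp(5*t)/2 - 2*t*exp(5*t)]
  [2*t*exp(5*t), exp(5*t), -t*exp(5*t)]
  [-2*t^2*exp(5*t) + 8*t*exp(5*t), -2*t*exp(5*t), t^2*exp(5*t) - 4*t*exp(5*t) + exp(5*t)]

Strategy: write A = P · J · P⁻¹ where J is a Jordan canonical form, so e^{tA} = P · e^{tJ} · P⁻¹, and e^{tJ} can be computed block-by-block.

A has Jordan form
J =
  [5, 1, 0]
  [0, 5, 1]
  [0, 0, 5]
(up to reordering of blocks).

Per-block formulas:
  For a 3×3 Jordan block J_3(5): exp(t · J_3(5)) = e^(5t)·(I + t·N + (t^2/2)·N^2), where N is the 3×3 nilpotent shift.

After assembling e^{tJ} and conjugating by P, we get:

e^{tA} =
  [-t^2*exp(5*t) + 4*t*exp(5*t) + exp(5*t), -t*exp(5*t), t^2*exp(5*t)/2 - 2*t*exp(5*t)]
  [2*t*exp(5*t), exp(5*t), -t*exp(5*t)]
  [-2*t^2*exp(5*t) + 8*t*exp(5*t), -2*t*exp(5*t), t^2*exp(5*t) - 4*t*exp(5*t) + exp(5*t)]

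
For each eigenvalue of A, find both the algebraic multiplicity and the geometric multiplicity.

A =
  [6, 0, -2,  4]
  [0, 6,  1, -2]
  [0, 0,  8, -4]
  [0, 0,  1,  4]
λ = 6: alg = 4, geom = 3

Step 1 — factor the characteristic polynomial to read off the algebraic multiplicities:
  χ_A(x) = (x - 6)^4

Step 2 — compute geometric multiplicities via the rank-nullity identity g(λ) = n − rank(A − λI):
  rank(A − (6)·I) = 1, so dim ker(A − (6)·I) = n − 1 = 3

Summary:
  λ = 6: algebraic multiplicity = 4, geometric multiplicity = 3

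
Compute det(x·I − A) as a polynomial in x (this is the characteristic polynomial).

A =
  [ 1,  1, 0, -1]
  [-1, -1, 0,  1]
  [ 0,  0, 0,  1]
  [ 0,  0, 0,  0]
x^4

Expanding det(x·I − A) (e.g. by cofactor expansion or by noting that A is similar to its Jordan form J, which has the same characteristic polynomial as A) gives
  χ_A(x) = x^4
which factors as x^4. The eigenvalues (with algebraic multiplicities) are λ = 0 with multiplicity 4.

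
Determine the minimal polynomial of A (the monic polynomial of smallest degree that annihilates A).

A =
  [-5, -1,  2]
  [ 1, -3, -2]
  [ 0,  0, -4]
x^2 + 8*x + 16

The characteristic polynomial is χ_A(x) = (x + 4)^3, so the eigenvalues are known. The minimal polynomial is
  m_A(x) = Π_λ (x − λ)^{k_λ}
where k_λ is the size of the *largest* Jordan block for λ (equivalently, the smallest k with (A − λI)^k v = 0 for every generalised eigenvector v of λ).

  λ = -4: largest Jordan block has size 2, contributing (x + 4)^2

So m_A(x) = (x + 4)^2 = x^2 + 8*x + 16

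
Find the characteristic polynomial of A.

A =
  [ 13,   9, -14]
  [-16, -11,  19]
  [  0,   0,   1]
x^3 - 3*x^2 + 3*x - 1

Expanding det(x·I − A) (e.g. by cofactor expansion or by noting that A is similar to its Jordan form J, which has the same characteristic polynomial as A) gives
  χ_A(x) = x^3 - 3*x^2 + 3*x - 1
which factors as (x - 1)^3. The eigenvalues (with algebraic multiplicities) are λ = 1 with multiplicity 3.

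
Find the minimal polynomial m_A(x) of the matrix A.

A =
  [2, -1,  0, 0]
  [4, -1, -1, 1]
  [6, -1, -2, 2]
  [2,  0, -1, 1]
x^3

The characteristic polynomial is χ_A(x) = x^4, so the eigenvalues are known. The minimal polynomial is
  m_A(x) = Π_λ (x − λ)^{k_λ}
where k_λ is the size of the *largest* Jordan block for λ (equivalently, the smallest k with (A − λI)^k v = 0 for every generalised eigenvector v of λ).

  λ = 0: largest Jordan block has size 3, contributing (x − 0)^3

So m_A(x) = x^3 = x^3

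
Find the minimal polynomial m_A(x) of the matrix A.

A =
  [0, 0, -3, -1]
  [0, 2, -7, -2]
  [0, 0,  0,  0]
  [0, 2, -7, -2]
x^3

The characteristic polynomial is χ_A(x) = x^4, so the eigenvalues are known. The minimal polynomial is
  m_A(x) = Π_λ (x − λ)^{k_λ}
where k_λ is the size of the *largest* Jordan block for λ (equivalently, the smallest k with (A − λI)^k v = 0 for every generalised eigenvector v of λ).

  λ = 0: largest Jordan block has size 3, contributing (x − 0)^3

So m_A(x) = x^3 = x^3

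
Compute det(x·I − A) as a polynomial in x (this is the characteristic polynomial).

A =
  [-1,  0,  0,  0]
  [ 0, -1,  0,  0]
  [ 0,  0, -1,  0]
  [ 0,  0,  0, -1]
x^4 + 4*x^3 + 6*x^2 + 4*x + 1

Expanding det(x·I − A) (e.g. by cofactor expansion or by noting that A is similar to its Jordan form J, which has the same characteristic polynomial as A) gives
  χ_A(x) = x^4 + 4*x^3 + 6*x^2 + 4*x + 1
which factors as (x + 1)^4. The eigenvalues (with algebraic multiplicities) are λ = -1 with multiplicity 4.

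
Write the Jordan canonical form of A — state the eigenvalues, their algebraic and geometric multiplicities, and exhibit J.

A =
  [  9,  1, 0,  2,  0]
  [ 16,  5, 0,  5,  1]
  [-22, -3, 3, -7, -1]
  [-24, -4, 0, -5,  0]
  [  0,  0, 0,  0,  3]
J_3(3) ⊕ J_1(3) ⊕ J_1(3)

The characteristic polynomial is
  det(x·I − A) = x^5 - 15*x^4 + 90*x^3 - 270*x^2 + 405*x - 243 = (x - 3)^5

Eigenvalues and multiplicities (the geometric multiplicity of λ is n − rank(A − λI), which equals the number of Jordan blocks for λ):
  λ = 3: algebraic multiplicity = 5, geometric multiplicity = 3

Determining the block sizes for each eigenvalue:
  λ = 3: with am = 5 and gm = 3, the partition is not yet determined (e.g. several partitions of 5 into 3 parts exist). Let N = A − (3)·I. Computing rank(N^1) = 2, rank(N^2) = 1, rank(N^3) = 0; the number of blocks of size ≥ j is rank(N^{j−1}) − rank(N^j), giving [3, 1, 1]. So we have 1 block(s) of size 3, 2 block(s) of size 1 → block sizes [3, 1, 1]

Assembling the blocks gives a Jordan form
J =
  [3, 1, 0, 0, 0]
  [0, 3, 1, 0, 0]
  [0, 0, 3, 0, 0]
  [0, 0, 0, 3, 0]
  [0, 0, 0, 0, 3]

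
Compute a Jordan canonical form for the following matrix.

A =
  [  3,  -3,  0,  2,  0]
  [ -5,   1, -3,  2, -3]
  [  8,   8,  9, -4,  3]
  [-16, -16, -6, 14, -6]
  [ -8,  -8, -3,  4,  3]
J_3(6) ⊕ J_1(6) ⊕ J_1(6)

The characteristic polynomial is
  det(x·I − A) = x^5 - 30*x^4 + 360*x^3 - 2160*x^2 + 6480*x - 7776 = (x - 6)^5

Eigenvalues and multiplicities (the geometric multiplicity of λ is n − rank(A − λI), which equals the number of Jordan blocks for λ):
  λ = 6: algebraic multiplicity = 5, geometric multiplicity = 3

Determining the block sizes for each eigenvalue:
  λ = 6: with am = 5 and gm = 3, the partition is not yet determined (e.g. several partitions of 5 into 3 parts exist). Let N = A − (6)·I. Computing rank(N^1) = 2, rank(N^2) = 1, rank(N^3) = 0; the number of blocks of size ≥ j is rank(N^{j−1}) − rank(N^j), giving [3, 1, 1]. So we have 1 block(s) of size 3, 2 block(s) of size 1 → block sizes [3, 1, 1]

Assembling the blocks gives a Jordan form
J =
  [6, 1, 0, 0, 0]
  [0, 6, 1, 0, 0]
  [0, 0, 6, 0, 0]
  [0, 0, 0, 6, 0]
  [0, 0, 0, 0, 6]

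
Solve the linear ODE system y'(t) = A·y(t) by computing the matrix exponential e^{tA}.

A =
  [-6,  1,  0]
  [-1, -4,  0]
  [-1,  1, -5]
e^{tA} =
  [-t*exp(-5*t) + exp(-5*t), t*exp(-5*t), 0]
  [-t*exp(-5*t), t*exp(-5*t) + exp(-5*t), 0]
  [-t*exp(-5*t), t*exp(-5*t), exp(-5*t)]

Strategy: write A = P · J · P⁻¹ where J is a Jordan canonical form, so e^{tA} = P · e^{tJ} · P⁻¹, and e^{tJ} can be computed block-by-block.

A has Jordan form
J =
  [-5,  1,  0]
  [ 0, -5,  0]
  [ 0,  0, -5]
(up to reordering of blocks).

Per-block formulas:
  For a 2×2 Jordan block J_2(-5): exp(t · J_2(-5)) = e^(-5t)·(I + t·N), where N is the 2×2 nilpotent shift.
  For a 1×1 block at λ = -5: exp(t · [-5]) = [e^(-5t)].

After assembling e^{tJ} and conjugating by P, we get:

e^{tA} =
  [-t*exp(-5*t) + exp(-5*t), t*exp(-5*t), 0]
  [-t*exp(-5*t), t*exp(-5*t) + exp(-5*t), 0]
  [-t*exp(-5*t), t*exp(-5*t), exp(-5*t)]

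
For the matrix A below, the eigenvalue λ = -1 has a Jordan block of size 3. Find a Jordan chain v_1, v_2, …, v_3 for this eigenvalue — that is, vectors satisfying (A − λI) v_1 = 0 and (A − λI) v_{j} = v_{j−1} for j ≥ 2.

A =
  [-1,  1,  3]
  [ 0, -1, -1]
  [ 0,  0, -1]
A Jordan chain for λ = -1 of length 3:
v_1 = (-1, 0, 0)ᵀ
v_2 = (3, -1, 0)ᵀ
v_3 = (0, 0, 1)ᵀ

Let N = A − (-1)·I. We want v_3 with N^3 v_3 = 0 but N^2 v_3 ≠ 0; then v_{j-1} := N · v_j for j = 3, …, 2.

Pick v_3 = (0, 0, 1)ᵀ.
Then v_2 = N · v_3 = (3, -1, 0)ᵀ.
Then v_1 = N · v_2 = (-1, 0, 0)ᵀ.

Sanity check: (A − (-1)·I) v_1 = (0, 0, 0)ᵀ = 0. ✓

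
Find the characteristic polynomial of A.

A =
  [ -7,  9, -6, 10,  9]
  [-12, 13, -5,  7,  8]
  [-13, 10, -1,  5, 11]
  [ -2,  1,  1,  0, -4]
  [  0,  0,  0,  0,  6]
x^5 - 11*x^4 + 21*x^3 + 135*x^2 - 594*x + 648

Expanding det(x·I − A) (e.g. by cofactor expansion or by noting that A is similar to its Jordan form J, which has the same characteristic polynomial as A) gives
  χ_A(x) = x^5 - 11*x^4 + 21*x^3 + 135*x^2 - 594*x + 648
which factors as (x - 6)*(x - 3)^3*(x + 4). The eigenvalues (with algebraic multiplicities) are λ = -4 with multiplicity 1, λ = 3 with multiplicity 3, λ = 6 with multiplicity 1.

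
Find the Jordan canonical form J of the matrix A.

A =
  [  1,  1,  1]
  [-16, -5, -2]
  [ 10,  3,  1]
J_3(-1)

The characteristic polynomial is
  det(x·I − A) = x^3 + 3*x^2 + 3*x + 1 = (x + 1)^3

Eigenvalues and multiplicities (the geometric multiplicity of λ is n − rank(A − λI), which equals the number of Jordan blocks for λ):
  λ = -1: algebraic multiplicity = 3, geometric multiplicity = 1

Determining the block sizes for each eigenvalue:
  λ = -1: one block (gm = 1), so the single block has size am = 3 → block sizes [3]

Assembling the blocks gives a Jordan form
J =
  [-1,  1,  0]
  [ 0, -1,  1]
  [ 0,  0, -1]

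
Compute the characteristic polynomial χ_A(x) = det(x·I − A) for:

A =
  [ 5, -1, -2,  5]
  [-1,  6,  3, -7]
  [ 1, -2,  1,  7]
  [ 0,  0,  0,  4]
x^4 - 16*x^3 + 96*x^2 - 256*x + 256

Expanding det(x·I − A) (e.g. by cofactor expansion or by noting that A is similar to its Jordan form J, which has the same characteristic polynomial as A) gives
  χ_A(x) = x^4 - 16*x^3 + 96*x^2 - 256*x + 256
which factors as (x - 4)^4. The eigenvalues (with algebraic multiplicities) are λ = 4 with multiplicity 4.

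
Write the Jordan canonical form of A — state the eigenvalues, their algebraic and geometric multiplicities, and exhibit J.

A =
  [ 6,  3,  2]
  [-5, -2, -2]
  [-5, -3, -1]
J_2(1) ⊕ J_1(1)

The characteristic polynomial is
  det(x·I − A) = x^3 - 3*x^2 + 3*x - 1 = (x - 1)^3

Eigenvalues and multiplicities (the geometric multiplicity of λ is n − rank(A − λI), which equals the number of Jordan blocks for λ):
  λ = 1: algebraic multiplicity = 3, geometric multiplicity = 2

Determining the block sizes for each eigenvalue:
  λ = 1: 2 blocks summing to 3 forces exactly one block of size 2 and the rest size 1 → block sizes [2, 1]

Assembling the blocks gives a Jordan form
J =
  [1, 1, 0]
  [0, 1, 0]
  [0, 0, 1]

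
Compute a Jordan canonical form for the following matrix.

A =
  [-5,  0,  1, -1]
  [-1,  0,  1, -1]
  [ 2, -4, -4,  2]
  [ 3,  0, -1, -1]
J_1(-4) ⊕ J_2(-2) ⊕ J_1(-2)

The characteristic polynomial is
  det(x·I − A) = x^4 + 10*x^3 + 36*x^2 + 56*x + 32 = (x + 2)^3*(x + 4)

Eigenvalues and multiplicities (the geometric multiplicity of λ is n − rank(A − λI), which equals the number of Jordan blocks for λ):
  λ = -4: algebraic multiplicity = 1, geometric multiplicity = 1
  λ = -2: algebraic multiplicity = 3, geometric multiplicity = 2

Determining the block sizes for each eigenvalue:
  λ = -4: one block (gm = 1), so the single block has size am = 1 → block sizes [1]
  λ = -2: 2 blocks summing to 3 forces exactly one block of size 2 and the rest size 1 → block sizes [2, 1]

Assembling the blocks gives a Jordan form
J =
  [-4,  0,  0,  0]
  [ 0, -2,  1,  0]
  [ 0,  0, -2,  0]
  [ 0,  0,  0, -2]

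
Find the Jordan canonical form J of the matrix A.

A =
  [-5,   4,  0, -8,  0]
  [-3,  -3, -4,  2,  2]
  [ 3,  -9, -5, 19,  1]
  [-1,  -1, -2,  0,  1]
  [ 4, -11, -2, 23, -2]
J_2(-3) ⊕ J_2(-3) ⊕ J_1(-3)

The characteristic polynomial is
  det(x·I − A) = x^5 + 15*x^4 + 90*x^3 + 270*x^2 + 405*x + 243 = (x + 3)^5

Eigenvalues and multiplicities (the geometric multiplicity of λ is n − rank(A − λI), which equals the number of Jordan blocks for λ):
  λ = -3: algebraic multiplicity = 5, geometric multiplicity = 3

Determining the block sizes for each eigenvalue:
  λ = -3: with am = 5 and gm = 3, the partition is not yet determined (e.g. several partitions of 5 into 3 parts exist). Let N = A − (-3)·I. Computing rank(N^1) = 2, rank(N^2) = 0; the number of blocks of size ≥ j is rank(N^{j−1}) − rank(N^j), giving [3, 2]. So we have 2 block(s) of size 2, 1 block(s) of size 1 → block sizes [2, 2, 1]

Assembling the blocks gives a Jordan form
J =
  [-3,  1,  0,  0,  0]
  [ 0, -3,  0,  0,  0]
  [ 0,  0, -3,  1,  0]
  [ 0,  0,  0, -3,  0]
  [ 0,  0,  0,  0, -3]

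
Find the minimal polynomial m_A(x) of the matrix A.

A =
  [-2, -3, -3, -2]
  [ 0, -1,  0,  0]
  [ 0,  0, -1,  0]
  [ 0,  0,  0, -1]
x^2 + 3*x + 2

The characteristic polynomial is χ_A(x) = (x + 1)^3*(x + 2), so the eigenvalues are known. The minimal polynomial is
  m_A(x) = Π_λ (x − λ)^{k_λ}
where k_λ is the size of the *largest* Jordan block for λ (equivalently, the smallest k with (A − λI)^k v = 0 for every generalised eigenvector v of λ).

  λ = -2: largest Jordan block has size 1, contributing (x + 2)
  λ = -1: largest Jordan block has size 1, contributing (x + 1)

So m_A(x) = (x + 1)*(x + 2) = x^2 + 3*x + 2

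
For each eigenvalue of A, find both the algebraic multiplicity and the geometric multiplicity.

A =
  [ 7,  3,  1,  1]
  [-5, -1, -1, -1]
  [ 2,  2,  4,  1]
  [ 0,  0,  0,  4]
λ = 2: alg = 1, geom = 1; λ = 4: alg = 3, geom = 1

Step 1 — factor the characteristic polynomial to read off the algebraic multiplicities:
  χ_A(x) = (x - 4)^3*(x - 2)

Step 2 — compute geometric multiplicities via the rank-nullity identity g(λ) = n − rank(A − λI):
  rank(A − (2)·I) = 3, so dim ker(A − (2)·I) = n − 3 = 1
  rank(A − (4)·I) = 3, so dim ker(A − (4)·I) = n − 3 = 1

Summary:
  λ = 2: algebraic multiplicity = 1, geometric multiplicity = 1
  λ = 4: algebraic multiplicity = 3, geometric multiplicity = 1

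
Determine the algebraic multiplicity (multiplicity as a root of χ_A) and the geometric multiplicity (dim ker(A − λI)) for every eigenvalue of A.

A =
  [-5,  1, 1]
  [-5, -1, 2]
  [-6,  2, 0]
λ = -2: alg = 3, geom = 1

Step 1 — factor the characteristic polynomial to read off the algebraic multiplicities:
  χ_A(x) = (x + 2)^3

Step 2 — compute geometric multiplicities via the rank-nullity identity g(λ) = n − rank(A − λI):
  rank(A − (-2)·I) = 2, so dim ker(A − (-2)·I) = n − 2 = 1

Summary:
  λ = -2: algebraic multiplicity = 3, geometric multiplicity = 1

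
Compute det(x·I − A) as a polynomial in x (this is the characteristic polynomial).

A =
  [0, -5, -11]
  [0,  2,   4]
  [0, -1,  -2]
x^3

Expanding det(x·I − A) (e.g. by cofactor expansion or by noting that A is similar to its Jordan form J, which has the same characteristic polynomial as A) gives
  χ_A(x) = x^3
which factors as x^3. The eigenvalues (with algebraic multiplicities) are λ = 0 with multiplicity 3.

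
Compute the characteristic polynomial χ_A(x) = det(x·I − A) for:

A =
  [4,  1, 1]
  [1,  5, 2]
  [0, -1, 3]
x^3 - 12*x^2 + 48*x - 64

Expanding det(x·I − A) (e.g. by cofactor expansion or by noting that A is similar to its Jordan form J, which has the same characteristic polynomial as A) gives
  χ_A(x) = x^3 - 12*x^2 + 48*x - 64
which factors as (x - 4)^3. The eigenvalues (with algebraic multiplicities) are λ = 4 with multiplicity 3.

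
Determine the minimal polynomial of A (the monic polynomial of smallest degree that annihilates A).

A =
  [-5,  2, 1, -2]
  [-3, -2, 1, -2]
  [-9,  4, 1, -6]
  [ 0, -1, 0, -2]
x^3 + 6*x^2 + 12*x + 8

The characteristic polynomial is χ_A(x) = (x + 2)^4, so the eigenvalues are known. The minimal polynomial is
  m_A(x) = Π_λ (x − λ)^{k_λ}
where k_λ is the size of the *largest* Jordan block for λ (equivalently, the smallest k with (A − λI)^k v = 0 for every generalised eigenvector v of λ).

  λ = -2: largest Jordan block has size 3, contributing (x + 2)^3

So m_A(x) = (x + 2)^3 = x^3 + 6*x^2 + 12*x + 8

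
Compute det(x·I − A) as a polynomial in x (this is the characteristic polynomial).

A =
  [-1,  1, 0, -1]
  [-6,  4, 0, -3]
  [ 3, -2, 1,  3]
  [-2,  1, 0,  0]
x^4 - 4*x^3 + 6*x^2 - 4*x + 1

Expanding det(x·I − A) (e.g. by cofactor expansion or by noting that A is similar to its Jordan form J, which has the same characteristic polynomial as A) gives
  χ_A(x) = x^4 - 4*x^3 + 6*x^2 - 4*x + 1
which factors as (x - 1)^4. The eigenvalues (with algebraic multiplicities) are λ = 1 with multiplicity 4.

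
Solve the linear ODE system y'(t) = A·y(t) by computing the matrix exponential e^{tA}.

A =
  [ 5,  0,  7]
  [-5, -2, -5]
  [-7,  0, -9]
e^{tA} =
  [7*t*exp(-2*t) + exp(-2*t), 0, 7*t*exp(-2*t)]
  [-5*t*exp(-2*t), exp(-2*t), -5*t*exp(-2*t)]
  [-7*t*exp(-2*t), 0, -7*t*exp(-2*t) + exp(-2*t)]

Strategy: write A = P · J · P⁻¹ where J is a Jordan canonical form, so e^{tA} = P · e^{tJ} · P⁻¹, and e^{tJ} can be computed block-by-block.

A has Jordan form
J =
  [-2,  1,  0]
  [ 0, -2,  0]
  [ 0,  0, -2]
(up to reordering of blocks).

Per-block formulas:
  For a 1×1 block at λ = -2: exp(t · [-2]) = [e^(-2t)].
  For a 2×2 Jordan block J_2(-2): exp(t · J_2(-2)) = e^(-2t)·(I + t·N), where N is the 2×2 nilpotent shift.

After assembling e^{tJ} and conjugating by P, we get:

e^{tA} =
  [7*t*exp(-2*t) + exp(-2*t), 0, 7*t*exp(-2*t)]
  [-5*t*exp(-2*t), exp(-2*t), -5*t*exp(-2*t)]
  [-7*t*exp(-2*t), 0, -7*t*exp(-2*t) + exp(-2*t)]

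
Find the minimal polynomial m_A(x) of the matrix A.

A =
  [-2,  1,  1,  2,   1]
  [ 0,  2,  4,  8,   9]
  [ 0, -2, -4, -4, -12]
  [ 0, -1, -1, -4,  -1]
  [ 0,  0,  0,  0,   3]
x^3 + x^2 - 8*x - 12

The characteristic polynomial is χ_A(x) = (x - 3)*(x + 2)^4, so the eigenvalues are known. The minimal polynomial is
  m_A(x) = Π_λ (x − λ)^{k_λ}
where k_λ is the size of the *largest* Jordan block for λ (equivalently, the smallest k with (A − λI)^k v = 0 for every generalised eigenvector v of λ).

  λ = -2: largest Jordan block has size 2, contributing (x + 2)^2
  λ = 3: largest Jordan block has size 1, contributing (x − 3)

So m_A(x) = (x - 3)*(x + 2)^2 = x^3 + x^2 - 8*x - 12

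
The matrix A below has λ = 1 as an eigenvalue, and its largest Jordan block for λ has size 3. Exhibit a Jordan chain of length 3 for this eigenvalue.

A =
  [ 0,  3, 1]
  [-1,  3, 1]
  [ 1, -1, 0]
A Jordan chain for λ = 1 of length 3:
v_1 = (-1, 0, -1)ᵀ
v_2 = (-1, -1, 1)ᵀ
v_3 = (1, 0, 0)ᵀ

Let N = A − (1)·I. We want v_3 with N^3 v_3 = 0 but N^2 v_3 ≠ 0; then v_{j-1} := N · v_j for j = 3, …, 2.

Pick v_3 = (1, 0, 0)ᵀ.
Then v_2 = N · v_3 = (-1, -1, 1)ᵀ.
Then v_1 = N · v_2 = (-1, 0, -1)ᵀ.

Sanity check: (A − (1)·I) v_1 = (0, 0, 0)ᵀ = 0. ✓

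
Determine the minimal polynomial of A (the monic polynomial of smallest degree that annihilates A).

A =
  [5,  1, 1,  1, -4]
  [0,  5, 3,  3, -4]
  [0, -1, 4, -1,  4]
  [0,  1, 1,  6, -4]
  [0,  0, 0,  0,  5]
x^3 - 15*x^2 + 75*x - 125

The characteristic polynomial is χ_A(x) = (x - 5)^5, so the eigenvalues are known. The minimal polynomial is
  m_A(x) = Π_λ (x − λ)^{k_λ}
where k_λ is the size of the *largest* Jordan block for λ (equivalently, the smallest k with (A − λI)^k v = 0 for every generalised eigenvector v of λ).

  λ = 5: largest Jordan block has size 3, contributing (x − 5)^3

So m_A(x) = (x - 5)^3 = x^3 - 15*x^2 + 75*x - 125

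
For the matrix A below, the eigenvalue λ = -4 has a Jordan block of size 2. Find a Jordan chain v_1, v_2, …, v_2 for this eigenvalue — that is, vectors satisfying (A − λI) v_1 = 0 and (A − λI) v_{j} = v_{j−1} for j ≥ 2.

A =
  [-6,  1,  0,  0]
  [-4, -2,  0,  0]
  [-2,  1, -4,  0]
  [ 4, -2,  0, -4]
A Jordan chain for λ = -4 of length 2:
v_1 = (-2, -4, -2, 4)ᵀ
v_2 = (1, 0, 0, 0)ᵀ

Let N = A − (-4)·I. We want v_2 with N^2 v_2 = 0 but N^1 v_2 ≠ 0; then v_{j-1} := N · v_j for j = 2, …, 2.

Pick v_2 = (1, 0, 0, 0)ᵀ.
Then v_1 = N · v_2 = (-2, -4, -2, 4)ᵀ.

Sanity check: (A − (-4)·I) v_1 = (0, 0, 0, 0)ᵀ = 0. ✓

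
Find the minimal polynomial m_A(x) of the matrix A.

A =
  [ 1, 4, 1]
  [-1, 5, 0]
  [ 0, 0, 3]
x^3 - 9*x^2 + 27*x - 27

The characteristic polynomial is χ_A(x) = (x - 3)^3, so the eigenvalues are known. The minimal polynomial is
  m_A(x) = Π_λ (x − λ)^{k_λ}
where k_λ is the size of the *largest* Jordan block for λ (equivalently, the smallest k with (A − λI)^k v = 0 for every generalised eigenvector v of λ).

  λ = 3: largest Jordan block has size 3, contributing (x − 3)^3

So m_A(x) = (x - 3)^3 = x^3 - 9*x^2 + 27*x - 27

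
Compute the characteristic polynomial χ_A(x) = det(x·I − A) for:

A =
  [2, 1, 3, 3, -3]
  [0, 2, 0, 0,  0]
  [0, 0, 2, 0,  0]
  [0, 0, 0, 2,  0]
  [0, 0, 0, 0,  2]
x^5 - 10*x^4 + 40*x^3 - 80*x^2 + 80*x - 32

Expanding det(x·I − A) (e.g. by cofactor expansion or by noting that A is similar to its Jordan form J, which has the same characteristic polynomial as A) gives
  χ_A(x) = x^5 - 10*x^4 + 40*x^3 - 80*x^2 + 80*x - 32
which factors as (x - 2)^5. The eigenvalues (with algebraic multiplicities) are λ = 2 with multiplicity 5.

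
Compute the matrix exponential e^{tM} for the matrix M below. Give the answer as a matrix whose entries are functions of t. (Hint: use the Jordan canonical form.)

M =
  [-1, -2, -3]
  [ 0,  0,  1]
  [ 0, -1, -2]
e^{tM} =
  [exp(-t), t^2*exp(-t)/2 - 2*t*exp(-t), t^2*exp(-t)/2 - 3*t*exp(-t)]
  [0, t*exp(-t) + exp(-t), t*exp(-t)]
  [0, -t*exp(-t), -t*exp(-t) + exp(-t)]

Strategy: write M = P · J · P⁻¹ where J is a Jordan canonical form, so e^{tM} = P · e^{tJ} · P⁻¹, and e^{tJ} can be computed block-by-block.

M has Jordan form
J =
  [-1,  1,  0]
  [ 0, -1,  1]
  [ 0,  0, -1]
(up to reordering of blocks).

Per-block formulas:
  For a 3×3 Jordan block J_3(-1): exp(t · J_3(-1)) = e^(-1t)·(I + t·N + (t^2/2)·N^2), where N is the 3×3 nilpotent shift.

After assembling e^{tJ} and conjugating by P, we get:

e^{tM} =
  [exp(-t), t^2*exp(-t)/2 - 2*t*exp(-t), t^2*exp(-t)/2 - 3*t*exp(-t)]
  [0, t*exp(-t) + exp(-t), t*exp(-t)]
  [0, -t*exp(-t), -t*exp(-t) + exp(-t)]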